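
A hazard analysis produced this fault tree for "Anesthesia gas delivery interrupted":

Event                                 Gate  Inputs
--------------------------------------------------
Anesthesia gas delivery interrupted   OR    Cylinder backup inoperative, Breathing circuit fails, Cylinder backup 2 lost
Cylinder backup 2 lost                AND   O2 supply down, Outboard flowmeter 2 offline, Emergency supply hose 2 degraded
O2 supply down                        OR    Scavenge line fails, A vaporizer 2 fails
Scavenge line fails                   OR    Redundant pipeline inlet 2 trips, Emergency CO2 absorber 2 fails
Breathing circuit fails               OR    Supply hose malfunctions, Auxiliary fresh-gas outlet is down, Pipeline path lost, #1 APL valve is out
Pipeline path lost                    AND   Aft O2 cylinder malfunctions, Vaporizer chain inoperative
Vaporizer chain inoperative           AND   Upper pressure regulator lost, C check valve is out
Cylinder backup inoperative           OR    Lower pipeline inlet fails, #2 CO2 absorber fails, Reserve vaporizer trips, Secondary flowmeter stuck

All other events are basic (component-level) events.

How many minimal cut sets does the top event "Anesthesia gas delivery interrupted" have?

Cylinder backup inoperative [OR]: union of children's cut sets → 4 cut set(s).
Vaporizer chain inoperative [AND]: one cut set from each child combined → 1 × 1 = 1 cut set(s).
Pipeline path lost [AND]: one cut set from each child combined → 1 × 1 = 1 cut set(s).
Breathing circuit fails [OR]: union of children's cut sets → 4 cut set(s).
Scavenge line fails [OR]: union of children's cut sets → 2 cut set(s).
O2 supply down [OR]: union of children's cut sets → 3 cut set(s).
Cylinder backup 2 lost [AND]: one cut set from each child combined → 3 × 1 × 1 = 3 cut set(s).
Anesthesia gas delivery interrupted [OR]: union of children's cut sets → 11 cut set(s).

11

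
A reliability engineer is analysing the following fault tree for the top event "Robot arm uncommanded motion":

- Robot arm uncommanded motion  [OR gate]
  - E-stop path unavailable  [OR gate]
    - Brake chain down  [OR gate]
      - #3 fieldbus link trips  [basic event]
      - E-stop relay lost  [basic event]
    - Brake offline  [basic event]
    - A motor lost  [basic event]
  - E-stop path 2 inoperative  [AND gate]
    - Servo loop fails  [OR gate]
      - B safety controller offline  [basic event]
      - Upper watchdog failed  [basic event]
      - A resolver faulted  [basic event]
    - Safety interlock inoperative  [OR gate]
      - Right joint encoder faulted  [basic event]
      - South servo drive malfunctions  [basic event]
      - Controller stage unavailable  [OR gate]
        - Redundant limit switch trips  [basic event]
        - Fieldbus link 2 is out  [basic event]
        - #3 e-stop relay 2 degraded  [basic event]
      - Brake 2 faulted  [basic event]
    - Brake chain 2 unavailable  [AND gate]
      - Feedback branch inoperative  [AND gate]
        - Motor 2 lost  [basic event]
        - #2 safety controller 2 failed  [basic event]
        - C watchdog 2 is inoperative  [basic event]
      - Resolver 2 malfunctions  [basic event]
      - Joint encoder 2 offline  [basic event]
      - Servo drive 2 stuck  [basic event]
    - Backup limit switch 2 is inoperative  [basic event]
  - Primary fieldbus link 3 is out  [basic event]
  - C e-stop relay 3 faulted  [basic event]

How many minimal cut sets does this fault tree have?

24

Brake chain down [OR]: union of children's cut sets → 2 cut set(s).
E-stop path unavailable [OR]: union of children's cut sets → 4 cut set(s).
Servo loop fails [OR]: union of children's cut sets → 3 cut set(s).
Controller stage unavailable [OR]: union of children's cut sets → 3 cut set(s).
Safety interlock inoperative [OR]: union of children's cut sets → 6 cut set(s).
Feedback branch inoperative [AND]: one cut set from each child combined → 1 × 1 × 1 = 1 cut set(s).
Brake chain 2 unavailable [AND]: one cut set from each child combined → 1 × 1 × 1 × 1 = 1 cut set(s).
E-stop path 2 inoperative [AND]: one cut set from each child combined → 3 × 6 × 1 × 1 = 18 cut set(s).
Robot arm uncommanded motion [OR]: union of children's cut sets → 24 cut set(s).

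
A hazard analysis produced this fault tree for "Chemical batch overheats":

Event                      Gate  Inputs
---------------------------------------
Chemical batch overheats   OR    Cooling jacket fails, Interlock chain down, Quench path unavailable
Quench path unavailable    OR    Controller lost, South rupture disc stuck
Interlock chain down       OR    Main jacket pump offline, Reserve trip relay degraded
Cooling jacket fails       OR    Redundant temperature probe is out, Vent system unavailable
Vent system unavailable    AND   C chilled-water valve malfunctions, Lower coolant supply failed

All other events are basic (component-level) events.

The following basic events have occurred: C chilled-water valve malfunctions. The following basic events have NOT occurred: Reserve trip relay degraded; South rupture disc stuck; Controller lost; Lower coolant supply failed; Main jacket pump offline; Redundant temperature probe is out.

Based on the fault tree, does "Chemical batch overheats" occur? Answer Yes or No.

Vent system unavailable [AND]: C chilled-water valve malfunctions=occurs, Lower coolant supply failed=not → not all inputs occur → does not occur.
Cooling jacket fails [OR]: Redundant temperature probe is out=not, Vent system unavailable=not → no input occurs → does not occur.
Interlock chain down [OR]: Main jacket pump offline=not, Reserve trip relay degraded=not → no input occurs → does not occur.
Quench path unavailable [OR]: Controller lost=not, South rupture disc stuck=not → no input occurs → does not occur.
Chemical batch overheats [OR]: Cooling jacket fails=not, Interlock chain down=not, Quench path unavailable=not → no input occurs → does not occur.

No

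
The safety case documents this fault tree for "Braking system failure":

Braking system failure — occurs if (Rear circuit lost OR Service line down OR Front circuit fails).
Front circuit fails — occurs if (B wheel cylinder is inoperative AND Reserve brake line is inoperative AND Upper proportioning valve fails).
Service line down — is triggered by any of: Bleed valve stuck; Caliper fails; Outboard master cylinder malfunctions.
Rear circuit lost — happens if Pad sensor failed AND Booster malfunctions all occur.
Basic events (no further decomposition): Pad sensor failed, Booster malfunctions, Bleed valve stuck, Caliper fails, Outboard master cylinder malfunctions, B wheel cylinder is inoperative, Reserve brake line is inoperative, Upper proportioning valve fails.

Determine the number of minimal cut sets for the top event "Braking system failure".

Rear circuit lost [AND]: one cut set from each child combined → 1 × 1 = 1 cut set(s).
Service line down [OR]: union of children's cut sets → 3 cut set(s).
Front circuit fails [AND]: one cut set from each child combined → 1 × 1 × 1 = 1 cut set(s).
Braking system failure [OR]: union of children's cut sets → 5 cut set(s).
Minimal cut sets: {Booster malfunctions, Pad sensor failed}; {Bleed valve stuck}; {Caliper fails}; {Outboard master cylinder malfunctions}; {B wheel cylinder is inoperative, Reserve brake line is inoperative, Upper proportioning valve fails}.

5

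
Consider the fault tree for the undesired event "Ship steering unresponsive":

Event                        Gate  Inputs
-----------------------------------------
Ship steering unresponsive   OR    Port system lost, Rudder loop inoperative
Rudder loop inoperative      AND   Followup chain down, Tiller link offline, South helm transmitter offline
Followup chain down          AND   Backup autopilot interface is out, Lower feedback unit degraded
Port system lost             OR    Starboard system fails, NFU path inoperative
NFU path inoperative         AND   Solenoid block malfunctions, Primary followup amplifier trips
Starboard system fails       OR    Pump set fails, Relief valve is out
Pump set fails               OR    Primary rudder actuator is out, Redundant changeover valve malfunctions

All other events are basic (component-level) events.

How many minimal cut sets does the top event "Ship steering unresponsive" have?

5

Pump set fails [OR]: union of children's cut sets → 2 cut set(s).
Starboard system fails [OR]: union of children's cut sets → 3 cut set(s).
NFU path inoperative [AND]: one cut set from each child combined → 1 × 1 = 1 cut set(s).
Port system lost [OR]: union of children's cut sets → 4 cut set(s).
Followup chain down [AND]: one cut set from each child combined → 1 × 1 = 1 cut set(s).
Rudder loop inoperative [AND]: one cut set from each child combined → 1 × 1 × 1 = 1 cut set(s).
Ship steering unresponsive [OR]: union of children's cut sets → 5 cut set(s).
Minimal cut sets: {Primary rudder actuator is out}; {Redundant changeover valve malfunctions}; {Relief valve is out}; {Primary followup amplifier trips, Solenoid block malfunctions}; {Backup autopilot interface is out, Lower feedback unit degraded, South helm transmitter offline, Tiller link offline}.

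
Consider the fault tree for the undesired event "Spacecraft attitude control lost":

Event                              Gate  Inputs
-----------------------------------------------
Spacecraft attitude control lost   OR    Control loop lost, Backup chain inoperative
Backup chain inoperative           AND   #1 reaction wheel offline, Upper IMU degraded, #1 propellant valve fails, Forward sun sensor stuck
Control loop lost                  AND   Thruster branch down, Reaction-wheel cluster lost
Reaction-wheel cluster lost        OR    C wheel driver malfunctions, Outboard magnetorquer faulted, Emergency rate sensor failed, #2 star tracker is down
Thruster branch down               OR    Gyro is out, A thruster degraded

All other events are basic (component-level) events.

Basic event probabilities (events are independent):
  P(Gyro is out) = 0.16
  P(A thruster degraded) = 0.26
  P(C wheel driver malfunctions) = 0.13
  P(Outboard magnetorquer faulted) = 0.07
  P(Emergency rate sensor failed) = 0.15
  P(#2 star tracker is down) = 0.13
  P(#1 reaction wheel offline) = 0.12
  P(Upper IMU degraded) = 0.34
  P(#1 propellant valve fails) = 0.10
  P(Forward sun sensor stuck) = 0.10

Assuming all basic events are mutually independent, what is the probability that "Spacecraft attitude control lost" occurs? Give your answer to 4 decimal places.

P(Thruster branch down) [OR] = 1 − (1−0.16) × (1−0.26) = 0.378400
P(Reaction-wheel cluster lost) [OR] = 1 − (1−0.13) × (1−0.07) × (1−0.15) × (1−0.13) = 0.401671
P(Control loop lost) [AND] = 0.378400 × 0.401671 = 0.151992
P(Backup chain inoperative) [AND] = 0.12 × 0.34 × 0.10 × 0.10 = 0.000408
P(Spacecraft attitude control lost) [OR] = 1 − (1−0.151992) × (1−0.000408) = 0.152338
Rounded to 4 decimal places: P(Spacecraft attitude control lost) ≈ 0.1523.

0.1523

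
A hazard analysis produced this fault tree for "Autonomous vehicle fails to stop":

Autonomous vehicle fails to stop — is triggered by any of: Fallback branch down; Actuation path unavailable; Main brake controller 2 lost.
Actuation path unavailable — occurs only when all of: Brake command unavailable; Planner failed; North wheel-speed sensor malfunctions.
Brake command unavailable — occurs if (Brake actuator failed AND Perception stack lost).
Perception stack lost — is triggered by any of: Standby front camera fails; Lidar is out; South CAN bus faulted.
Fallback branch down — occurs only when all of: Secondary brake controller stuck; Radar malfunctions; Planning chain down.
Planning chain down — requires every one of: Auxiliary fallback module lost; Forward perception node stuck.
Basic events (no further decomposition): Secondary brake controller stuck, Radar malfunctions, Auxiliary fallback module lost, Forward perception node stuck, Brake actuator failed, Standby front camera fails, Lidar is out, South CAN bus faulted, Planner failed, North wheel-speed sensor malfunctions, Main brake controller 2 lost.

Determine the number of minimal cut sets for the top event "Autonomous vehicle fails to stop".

5

Planning chain down [AND]: one cut set from each child combined → 1 × 1 = 1 cut set(s).
Fallback branch down [AND]: one cut set from each child combined → 1 × 1 × 1 = 1 cut set(s).
Perception stack lost [OR]: union of children's cut sets → 3 cut set(s).
Brake command unavailable [AND]: one cut set from each child combined → 1 × 3 = 3 cut set(s).
Actuation path unavailable [AND]: one cut set from each child combined → 3 × 1 × 1 = 3 cut set(s).
Autonomous vehicle fails to stop [OR]: union of children's cut sets → 5 cut set(s).
Minimal cut sets: {Auxiliary fallback module lost, Forward perception node stuck, Radar malfunctions, Secondary brake controller stuck}; {Brake actuator failed, North wheel-speed sensor malfunctions, Planner failed, Standby front camera fails}; {Brake actuator failed, Lidar is out, North wheel-speed sensor malfunctions, Planner failed}; {Brake actuator failed, North wheel-speed sensor malfunctions, Planner failed, South CAN bus faulted}; {Main brake controller 2 lost}.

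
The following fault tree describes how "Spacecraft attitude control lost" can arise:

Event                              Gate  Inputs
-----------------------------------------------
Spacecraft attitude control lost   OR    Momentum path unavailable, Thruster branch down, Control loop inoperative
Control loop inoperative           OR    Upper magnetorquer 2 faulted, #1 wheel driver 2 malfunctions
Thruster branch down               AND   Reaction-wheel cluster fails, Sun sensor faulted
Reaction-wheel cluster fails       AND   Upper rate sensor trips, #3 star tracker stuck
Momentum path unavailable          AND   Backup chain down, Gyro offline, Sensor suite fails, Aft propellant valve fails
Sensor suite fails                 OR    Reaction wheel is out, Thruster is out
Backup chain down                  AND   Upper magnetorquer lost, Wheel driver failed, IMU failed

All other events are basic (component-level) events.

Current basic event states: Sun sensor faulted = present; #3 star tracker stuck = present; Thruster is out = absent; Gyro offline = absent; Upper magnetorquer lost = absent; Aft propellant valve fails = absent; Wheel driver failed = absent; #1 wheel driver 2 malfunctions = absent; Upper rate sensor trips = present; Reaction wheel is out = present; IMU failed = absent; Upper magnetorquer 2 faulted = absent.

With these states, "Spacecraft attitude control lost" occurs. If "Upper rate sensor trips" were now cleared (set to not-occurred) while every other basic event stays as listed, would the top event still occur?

No

Counterfactual: set "Upper rate sensor trips" to not occurred.
Backup chain down [AND]: Upper magnetorquer lost=not, Wheel driver failed=not, IMU failed=not → not all inputs occur → does not occur.
Sensor suite fails [OR]: Reaction wheel is out=occurs, Thruster is out=not → at least one input occurs → occurs.
Momentum path unavailable [AND]: Backup chain down=not, Gyro offline=not, Sensor suite fails=occurs, Aft propellant valve fails=not → not all inputs occur → does not occur.
Reaction-wheel cluster fails [AND]: Upper rate sensor trips=not, #3 star tracker stuck=occurs → not all inputs occur → does not occur.
Thruster branch down [AND]: Reaction-wheel cluster fails=not, Sun sensor faulted=occurs → not all inputs occur → does not occur.
Control loop inoperative [OR]: Upper magnetorquer 2 faulted=not, #1 wheel driver 2 malfunctions=not → no input occurs → does not occur.
Spacecraft attitude control lost [OR]: Momentum path unavailable=not, Thruster branch down=not, Control loop inoperative=not → no input occurs → does not occur.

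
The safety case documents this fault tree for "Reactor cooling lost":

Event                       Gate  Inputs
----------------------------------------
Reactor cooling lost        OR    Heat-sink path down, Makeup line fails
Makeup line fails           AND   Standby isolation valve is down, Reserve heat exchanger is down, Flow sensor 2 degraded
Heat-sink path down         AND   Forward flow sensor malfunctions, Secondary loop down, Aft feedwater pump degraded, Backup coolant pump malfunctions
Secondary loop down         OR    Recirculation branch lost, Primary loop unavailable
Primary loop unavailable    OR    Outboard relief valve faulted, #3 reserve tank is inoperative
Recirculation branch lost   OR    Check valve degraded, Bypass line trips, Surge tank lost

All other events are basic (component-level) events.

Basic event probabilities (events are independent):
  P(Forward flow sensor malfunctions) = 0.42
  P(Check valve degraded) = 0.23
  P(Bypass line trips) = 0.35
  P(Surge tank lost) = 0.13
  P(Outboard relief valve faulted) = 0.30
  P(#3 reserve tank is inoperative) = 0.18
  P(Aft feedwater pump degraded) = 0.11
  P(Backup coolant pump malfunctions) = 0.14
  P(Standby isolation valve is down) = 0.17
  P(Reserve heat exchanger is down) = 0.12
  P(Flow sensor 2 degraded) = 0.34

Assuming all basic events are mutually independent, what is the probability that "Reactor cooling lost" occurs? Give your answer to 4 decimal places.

P(Recirculation branch lost) [OR] = 1 − (1−0.23) × (1−0.35) × (1−0.13) = 0.564565
P(Primary loop unavailable) [OR] = 1 − (1−0.30) × (1−0.18) = 0.426000
P(Secondary loop down) [OR] = 1 − (1−0.564565) × (1−0.426000) = 0.750060
P(Heat-sink path down) [AND] = 0.42 × 0.750060 × 0.11 × 0.14 = 0.004851
P(Makeup line fails) [AND] = 0.17 × 0.12 × 0.34 = 0.006936
P(Reactor cooling lost) [OR] = 1 − (1−0.004851) × (1−0.006936) = 0.011753
Rounded to 4 decimal places: P(Reactor cooling lost) ≈ 0.0118.

0.0118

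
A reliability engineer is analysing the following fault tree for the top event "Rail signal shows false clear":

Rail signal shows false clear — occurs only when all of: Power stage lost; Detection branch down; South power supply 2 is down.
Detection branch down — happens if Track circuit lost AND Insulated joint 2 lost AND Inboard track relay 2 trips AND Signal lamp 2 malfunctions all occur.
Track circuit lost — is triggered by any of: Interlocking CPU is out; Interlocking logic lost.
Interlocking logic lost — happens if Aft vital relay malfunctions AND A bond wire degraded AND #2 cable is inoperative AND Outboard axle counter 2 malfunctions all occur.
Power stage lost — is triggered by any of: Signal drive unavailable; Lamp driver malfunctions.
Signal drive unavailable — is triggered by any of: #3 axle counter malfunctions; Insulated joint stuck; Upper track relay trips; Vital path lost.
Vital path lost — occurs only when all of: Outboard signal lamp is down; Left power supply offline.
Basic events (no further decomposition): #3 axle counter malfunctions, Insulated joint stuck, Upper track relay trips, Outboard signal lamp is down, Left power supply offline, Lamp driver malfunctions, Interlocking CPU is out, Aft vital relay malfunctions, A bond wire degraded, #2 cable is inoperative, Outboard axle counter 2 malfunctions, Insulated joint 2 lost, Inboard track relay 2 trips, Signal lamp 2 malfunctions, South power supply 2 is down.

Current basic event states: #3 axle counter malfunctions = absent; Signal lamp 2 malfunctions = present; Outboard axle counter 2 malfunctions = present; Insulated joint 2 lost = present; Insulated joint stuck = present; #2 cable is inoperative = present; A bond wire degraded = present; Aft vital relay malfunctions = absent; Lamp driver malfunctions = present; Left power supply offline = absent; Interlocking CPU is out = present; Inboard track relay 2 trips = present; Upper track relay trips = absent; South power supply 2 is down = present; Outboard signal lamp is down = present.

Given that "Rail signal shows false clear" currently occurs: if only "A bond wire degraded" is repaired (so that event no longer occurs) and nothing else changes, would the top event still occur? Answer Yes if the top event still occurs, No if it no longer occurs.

Yes

Counterfactual: set "A bond wire degraded" to not occurred.
Vital path lost [AND]: Outboard signal lamp is down=occurs, Left power supply offline=not → not all inputs occur → does not occur.
Signal drive unavailable [OR]: #3 axle counter malfunctions=not, Insulated joint stuck=occurs, Upper track relay trips=not, Vital path lost=not → at least one input occurs → occurs.
Power stage lost [OR]: Signal drive unavailable=occurs, Lamp driver malfunctions=occurs → at least one input occurs → occurs.
Interlocking logic lost [AND]: Aft vital relay malfunctions=not, A bond wire degraded=not, #2 cable is inoperative=occurs, Outboard axle counter 2 malfunctions=occurs → not all inputs occur → does not occur.
Track circuit lost [OR]: Interlocking CPU is out=occurs, Interlocking logic lost=not → at least one input occurs → occurs.
Detection branch down [AND]: Track circuit lost=occurs, Insulated joint 2 lost=occurs, Inboard track relay 2 trips=occurs, Signal lamp 2 malfunctions=occurs → all inputs occur → occurs.
Rail signal shows false clear [AND]: Power stage lost=occurs, Detection branch down=occurs, South power supply 2 is down=occurs → all inputs occur → occurs.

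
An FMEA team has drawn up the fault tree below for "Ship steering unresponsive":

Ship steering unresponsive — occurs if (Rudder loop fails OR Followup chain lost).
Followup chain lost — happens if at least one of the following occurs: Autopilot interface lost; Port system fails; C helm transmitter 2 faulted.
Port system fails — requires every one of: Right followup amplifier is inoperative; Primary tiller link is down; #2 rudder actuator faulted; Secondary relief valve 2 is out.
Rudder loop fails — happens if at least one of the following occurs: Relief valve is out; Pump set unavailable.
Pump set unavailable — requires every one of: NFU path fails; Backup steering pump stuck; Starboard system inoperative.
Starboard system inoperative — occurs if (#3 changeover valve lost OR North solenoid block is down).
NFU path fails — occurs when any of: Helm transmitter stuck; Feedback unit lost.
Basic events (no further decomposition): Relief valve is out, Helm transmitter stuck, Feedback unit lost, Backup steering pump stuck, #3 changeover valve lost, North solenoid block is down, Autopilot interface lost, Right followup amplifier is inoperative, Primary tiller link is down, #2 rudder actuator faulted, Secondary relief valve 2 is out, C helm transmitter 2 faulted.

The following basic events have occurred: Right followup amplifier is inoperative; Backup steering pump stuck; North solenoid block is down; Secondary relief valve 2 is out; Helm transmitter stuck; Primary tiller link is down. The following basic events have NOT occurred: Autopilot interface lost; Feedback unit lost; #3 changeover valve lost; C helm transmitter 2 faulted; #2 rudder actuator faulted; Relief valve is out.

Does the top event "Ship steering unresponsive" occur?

NFU path fails [OR]: Helm transmitter stuck=occurs, Feedback unit lost=not → at least one input occurs → occurs.
Starboard system inoperative [OR]: #3 changeover valve lost=not, North solenoid block is down=occurs → at least one input occurs → occurs.
Pump set unavailable [AND]: NFU path fails=occurs, Backup steering pump stuck=occurs, Starboard system inoperative=occurs → all inputs occur → occurs.
Rudder loop fails [OR]: Relief valve is out=not, Pump set unavailable=occurs → at least one input occurs → occurs.
Port system fails [AND]: Right followup amplifier is inoperative=occurs, Primary tiller link is down=occurs, #2 rudder actuator faulted=not, Secondary relief valve 2 is out=occurs → not all inputs occur → does not occur.
Followup chain lost [OR]: Autopilot interface lost=not, Port system fails=not, C helm transmitter 2 faulted=not → no input occurs → does not occur.
Ship steering unresponsive [OR]: Rudder loop fails=occurs, Followup chain lost=not → at least one input occurs → occurs.

Yes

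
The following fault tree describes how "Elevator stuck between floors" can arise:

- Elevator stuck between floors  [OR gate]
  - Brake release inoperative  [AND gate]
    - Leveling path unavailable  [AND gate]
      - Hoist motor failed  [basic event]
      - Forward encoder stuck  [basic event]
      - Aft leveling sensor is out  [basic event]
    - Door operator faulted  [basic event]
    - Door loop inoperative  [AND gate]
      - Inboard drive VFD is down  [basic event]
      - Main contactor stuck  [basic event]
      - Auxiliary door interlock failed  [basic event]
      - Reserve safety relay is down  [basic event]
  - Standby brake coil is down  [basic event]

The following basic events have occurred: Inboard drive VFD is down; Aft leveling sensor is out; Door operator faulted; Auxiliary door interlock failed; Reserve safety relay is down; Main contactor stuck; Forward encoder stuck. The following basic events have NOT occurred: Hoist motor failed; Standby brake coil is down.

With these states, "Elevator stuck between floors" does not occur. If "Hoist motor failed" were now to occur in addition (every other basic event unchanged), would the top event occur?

Yes

Counterfactual: set "Hoist motor failed" to occurred.
Leveling path unavailable [AND]: Hoist motor failed=occurs, Forward encoder stuck=occurs, Aft leveling sensor is out=occurs → all inputs occur → occurs.
Door loop inoperative [AND]: Inboard drive VFD is down=occurs, Main contactor stuck=occurs, Auxiliary door interlock failed=occurs, Reserve safety relay is down=occurs → all inputs occur → occurs.
Brake release inoperative [AND]: Leveling path unavailable=occurs, Door operator faulted=occurs, Door loop inoperative=occurs → all inputs occur → occurs.
Elevator stuck between floors [OR]: Brake release inoperative=occurs, Standby brake coil is down=not → at least one input occurs → occurs.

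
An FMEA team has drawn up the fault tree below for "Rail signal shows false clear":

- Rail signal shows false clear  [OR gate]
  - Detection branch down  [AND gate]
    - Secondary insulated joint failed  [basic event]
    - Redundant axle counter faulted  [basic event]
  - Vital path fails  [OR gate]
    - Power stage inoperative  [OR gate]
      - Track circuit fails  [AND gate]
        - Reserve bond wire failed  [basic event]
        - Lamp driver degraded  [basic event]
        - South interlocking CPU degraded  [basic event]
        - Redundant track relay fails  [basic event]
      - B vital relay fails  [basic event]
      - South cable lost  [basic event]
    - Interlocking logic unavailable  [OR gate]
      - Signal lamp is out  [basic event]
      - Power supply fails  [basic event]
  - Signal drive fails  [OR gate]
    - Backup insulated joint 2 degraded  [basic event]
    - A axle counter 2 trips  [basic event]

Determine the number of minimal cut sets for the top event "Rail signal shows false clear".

8

Detection branch down [AND]: one cut set from each child combined → 1 × 1 = 1 cut set(s).
Track circuit fails [AND]: one cut set from each child combined → 1 × 1 × 1 × 1 = 1 cut set(s).
Power stage inoperative [OR]: union of children's cut sets → 3 cut set(s).
Interlocking logic unavailable [OR]: union of children's cut sets → 2 cut set(s).
Vital path fails [OR]: union of children's cut sets → 5 cut set(s).
Signal drive fails [OR]: union of children's cut sets → 2 cut set(s).
Rail signal shows false clear [OR]: union of children's cut sets → 8 cut set(s).
Minimal cut sets: {Redundant axle counter faulted, Secondary insulated joint failed}; {Lamp driver degraded, Redundant track relay fails, Reserve bond wire failed, South interlocking CPU degraded}; {B vital relay fails}; {South cable lost}; {Signal lamp is out}; {Power supply fails}; {Backup insulated joint 2 degraded}; {A axle counter 2 trips}.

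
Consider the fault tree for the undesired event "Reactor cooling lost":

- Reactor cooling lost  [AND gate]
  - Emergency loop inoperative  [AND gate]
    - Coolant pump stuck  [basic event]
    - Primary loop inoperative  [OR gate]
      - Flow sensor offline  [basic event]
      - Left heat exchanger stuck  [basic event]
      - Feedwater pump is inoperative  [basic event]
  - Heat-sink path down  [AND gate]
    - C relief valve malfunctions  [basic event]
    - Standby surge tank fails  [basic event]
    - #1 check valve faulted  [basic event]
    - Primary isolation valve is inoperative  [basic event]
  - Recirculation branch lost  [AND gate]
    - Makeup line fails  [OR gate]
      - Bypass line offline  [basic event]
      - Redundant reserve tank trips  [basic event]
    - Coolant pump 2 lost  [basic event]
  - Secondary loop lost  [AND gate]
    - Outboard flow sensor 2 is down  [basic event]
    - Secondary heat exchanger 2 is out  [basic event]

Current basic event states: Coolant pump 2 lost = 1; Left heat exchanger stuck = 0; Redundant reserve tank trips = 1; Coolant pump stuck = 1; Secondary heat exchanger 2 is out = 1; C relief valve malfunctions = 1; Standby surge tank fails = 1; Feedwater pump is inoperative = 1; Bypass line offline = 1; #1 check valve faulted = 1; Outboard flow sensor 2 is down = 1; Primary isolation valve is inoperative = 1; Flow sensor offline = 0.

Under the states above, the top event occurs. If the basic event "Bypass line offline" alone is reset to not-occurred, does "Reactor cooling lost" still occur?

Yes

Counterfactual: set "Bypass line offline" to not occurred.
Primary loop inoperative [OR]: Flow sensor offline=not, Left heat exchanger stuck=not, Feedwater pump is inoperative=occurs → at least one input occurs → occurs.
Emergency loop inoperative [AND]: Coolant pump stuck=occurs, Primary loop inoperative=occurs → all inputs occur → occurs.
Heat-sink path down [AND]: C relief valve malfunctions=occurs, Standby surge tank fails=occurs, #1 check valve faulted=occurs, Primary isolation valve is inoperative=occurs → all inputs occur → occurs.
Makeup line fails [OR]: Bypass line offline=not, Redundant reserve tank trips=occurs → at least one input occurs → occurs.
Recirculation branch lost [AND]: Makeup line fails=occurs, Coolant pump 2 lost=occurs → all inputs occur → occurs.
Secondary loop lost [AND]: Outboard flow sensor 2 is down=occurs, Secondary heat exchanger 2 is out=occurs → all inputs occur → occurs.
Reactor cooling lost [AND]: Emergency loop inoperative=occurs, Heat-sink path down=occurs, Recirculation branch lost=occurs, Secondary loop lost=occurs → all inputs occur → occurs.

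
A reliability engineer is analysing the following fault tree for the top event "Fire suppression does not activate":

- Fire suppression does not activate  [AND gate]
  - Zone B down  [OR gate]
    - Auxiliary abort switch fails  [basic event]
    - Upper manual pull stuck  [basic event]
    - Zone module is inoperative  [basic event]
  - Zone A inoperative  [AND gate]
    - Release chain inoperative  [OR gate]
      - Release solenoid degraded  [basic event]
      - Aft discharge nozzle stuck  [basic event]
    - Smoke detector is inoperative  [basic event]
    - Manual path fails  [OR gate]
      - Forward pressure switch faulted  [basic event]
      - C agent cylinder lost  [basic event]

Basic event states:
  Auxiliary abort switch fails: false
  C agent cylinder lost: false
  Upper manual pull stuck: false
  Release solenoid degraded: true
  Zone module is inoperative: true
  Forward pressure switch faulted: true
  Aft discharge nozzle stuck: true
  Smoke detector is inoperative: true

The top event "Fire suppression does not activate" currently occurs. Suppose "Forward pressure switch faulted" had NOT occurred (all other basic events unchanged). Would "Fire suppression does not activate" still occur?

No

Counterfactual: set "Forward pressure switch faulted" to not occurred.
Zone B down [OR]: Auxiliary abort switch fails=not, Upper manual pull stuck=not, Zone module is inoperative=occurs → at least one input occurs → occurs.
Release chain inoperative [OR]: Release solenoid degraded=occurs, Aft discharge nozzle stuck=occurs → at least one input occurs → occurs.
Manual path fails [OR]: Forward pressure switch faulted=not, C agent cylinder lost=not → no input occurs → does not occur.
Zone A inoperative [AND]: Release chain inoperative=occurs, Smoke detector is inoperative=occurs, Manual path fails=not → not all inputs occur → does not occur.
Fire suppression does not activate [AND]: Zone B down=occurs, Zone A inoperative=not → not all inputs occur → does not occur.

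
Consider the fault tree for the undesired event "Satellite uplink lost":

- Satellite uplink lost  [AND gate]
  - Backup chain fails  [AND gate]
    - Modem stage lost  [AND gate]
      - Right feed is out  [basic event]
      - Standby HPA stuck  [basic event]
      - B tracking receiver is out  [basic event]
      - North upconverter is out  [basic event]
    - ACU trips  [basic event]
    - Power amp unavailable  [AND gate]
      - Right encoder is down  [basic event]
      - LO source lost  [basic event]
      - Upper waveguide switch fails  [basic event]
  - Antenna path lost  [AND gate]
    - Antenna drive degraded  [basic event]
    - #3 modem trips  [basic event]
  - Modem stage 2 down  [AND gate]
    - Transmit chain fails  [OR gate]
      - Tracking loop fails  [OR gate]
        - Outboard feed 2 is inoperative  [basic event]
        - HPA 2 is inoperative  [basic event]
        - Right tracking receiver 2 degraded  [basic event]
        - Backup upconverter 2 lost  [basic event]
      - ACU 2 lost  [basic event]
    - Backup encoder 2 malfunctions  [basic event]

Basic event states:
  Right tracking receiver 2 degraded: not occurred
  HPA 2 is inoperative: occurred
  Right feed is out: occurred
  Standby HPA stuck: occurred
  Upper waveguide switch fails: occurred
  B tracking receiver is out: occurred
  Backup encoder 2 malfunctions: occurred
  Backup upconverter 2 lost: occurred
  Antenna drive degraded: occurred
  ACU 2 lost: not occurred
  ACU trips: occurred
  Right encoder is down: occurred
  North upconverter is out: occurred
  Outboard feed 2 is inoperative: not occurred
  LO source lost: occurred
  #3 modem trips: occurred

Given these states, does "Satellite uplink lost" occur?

Yes

Modem stage lost [AND]: Right feed is out=occurs, Standby HPA stuck=occurs, B tracking receiver is out=occurs, North upconverter is out=occurs → all inputs occur → occurs.
Power amp unavailable [AND]: Right encoder is down=occurs, LO source lost=occurs, Upper waveguide switch fails=occurs → all inputs occur → occurs.
Backup chain fails [AND]: Modem stage lost=occurs, ACU trips=occurs, Power amp unavailable=occurs → all inputs occur → occurs.
Antenna path lost [AND]: Antenna drive degraded=occurs, #3 modem trips=occurs → all inputs occur → occurs.
Tracking loop fails [OR]: Outboard feed 2 is inoperative=not, HPA 2 is inoperative=occurs, Right tracking receiver 2 degraded=not, Backup upconverter 2 lost=occurs → at least one input occurs → occurs.
Transmit chain fails [OR]: Tracking loop fails=occurs, ACU 2 lost=not → at least one input occurs → occurs.
Modem stage 2 down [AND]: Transmit chain fails=occurs, Backup encoder 2 malfunctions=occurs → all inputs occur → occurs.
Satellite uplink lost [AND]: Backup chain fails=occurs, Antenna path lost=occurs, Modem stage 2 down=occurs → all inputs occur → occurs.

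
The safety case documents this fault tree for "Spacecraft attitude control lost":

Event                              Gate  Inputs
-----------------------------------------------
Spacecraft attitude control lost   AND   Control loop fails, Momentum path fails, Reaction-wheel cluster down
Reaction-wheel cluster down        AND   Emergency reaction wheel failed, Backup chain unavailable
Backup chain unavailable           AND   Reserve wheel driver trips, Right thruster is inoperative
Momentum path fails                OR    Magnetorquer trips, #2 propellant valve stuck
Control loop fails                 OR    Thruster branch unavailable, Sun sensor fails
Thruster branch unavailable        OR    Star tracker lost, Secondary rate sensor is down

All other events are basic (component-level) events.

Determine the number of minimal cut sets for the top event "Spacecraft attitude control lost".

Thruster branch unavailable [OR]: union of children's cut sets → 2 cut set(s).
Control loop fails [OR]: union of children's cut sets → 3 cut set(s).
Momentum path fails [OR]: union of children's cut sets → 2 cut set(s).
Backup chain unavailable [AND]: one cut set from each child combined → 1 × 1 = 1 cut set(s).
Reaction-wheel cluster down [AND]: one cut set from each child combined → 1 × 1 = 1 cut set(s).
Spacecraft attitude control lost [AND]: one cut set from each child combined → 3 × 2 × 1 = 6 cut set(s).
Minimal cut sets: {Emergency reaction wheel failed, Magnetorquer trips, Reserve wheel driver trips, Right thruster is inoperative, Star tracker lost}; {#2 propellant valve stuck, Emergency reaction wheel failed, Reserve wheel driver trips, Right thruster is inoperative, Star tracker lost}; {Emergency reaction wheel failed, Magnetorquer trips, Reserve wheel driver trips, Right thruster is inoperative, Secondary rate sensor is down}; {#2 propellant valve stuck, Emergency reaction wheel failed, Reserve wheel driver trips, Right thruster is inoperative, Secondary rate sensor is down}; {Emergency reaction wheel failed, Magnetorquer trips, Reserve wheel driver trips, Right thruster is inoperative, Sun sensor fails}; {#2 propellant valve stuck, Emergency reaction wheel failed, Reserve wheel driver trips, Right thruster is inoperative, Sun sensor fails}.

6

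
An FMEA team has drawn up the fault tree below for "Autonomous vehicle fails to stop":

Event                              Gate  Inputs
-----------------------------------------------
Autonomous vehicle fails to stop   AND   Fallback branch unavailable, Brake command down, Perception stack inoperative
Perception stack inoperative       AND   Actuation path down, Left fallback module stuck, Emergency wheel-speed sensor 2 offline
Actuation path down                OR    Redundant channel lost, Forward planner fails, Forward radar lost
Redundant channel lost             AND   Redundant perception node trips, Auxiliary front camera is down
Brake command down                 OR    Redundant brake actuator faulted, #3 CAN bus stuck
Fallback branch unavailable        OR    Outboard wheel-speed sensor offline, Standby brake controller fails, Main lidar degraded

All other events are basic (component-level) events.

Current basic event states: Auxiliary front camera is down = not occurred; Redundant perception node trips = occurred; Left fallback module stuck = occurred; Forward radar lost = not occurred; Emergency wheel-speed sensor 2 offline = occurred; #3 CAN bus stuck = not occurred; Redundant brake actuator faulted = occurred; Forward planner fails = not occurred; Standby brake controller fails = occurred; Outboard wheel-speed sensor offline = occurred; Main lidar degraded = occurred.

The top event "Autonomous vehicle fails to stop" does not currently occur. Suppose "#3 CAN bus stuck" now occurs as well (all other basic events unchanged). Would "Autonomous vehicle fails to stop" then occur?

Counterfactual: set "#3 CAN bus stuck" to occurred.
Fallback branch unavailable [OR]: Outboard wheel-speed sensor offline=occurs, Standby brake controller fails=occurs, Main lidar degraded=occurs → at least one input occurs → occurs.
Brake command down [OR]: Redundant brake actuator faulted=occurs, #3 CAN bus stuck=occurs → at least one input occurs → occurs.
Redundant channel lost [AND]: Redundant perception node trips=occurs, Auxiliary front camera is down=not → not all inputs occur → does not occur.
Actuation path down [OR]: Redundant channel lost=not, Forward planner fails=not, Forward radar lost=not → no input occurs → does not occur.
Perception stack inoperative [AND]: Actuation path down=not, Left fallback module stuck=occurs, Emergency wheel-speed sensor 2 offline=occurs → not all inputs occur → does not occur.
Autonomous vehicle fails to stop [AND]: Fallback branch unavailable=occurs, Brake command down=occurs, Perception stack inoperative=not → not all inputs occur → does not occur.

No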